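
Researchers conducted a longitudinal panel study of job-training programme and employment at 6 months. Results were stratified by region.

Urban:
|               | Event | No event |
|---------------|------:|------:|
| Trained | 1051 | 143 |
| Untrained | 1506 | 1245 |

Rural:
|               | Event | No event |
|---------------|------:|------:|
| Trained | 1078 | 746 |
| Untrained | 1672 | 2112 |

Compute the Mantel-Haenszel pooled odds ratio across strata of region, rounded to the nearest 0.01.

OR_MH = Σ(aᵢdᵢ/nᵢ) / Σ(bᵢcᵢ/nᵢ), where nᵢ is the stratum total.
Stratum 1 (Urban): n = 3945; a·d/n = 1051·1245/3945 = 331.6844; b·c/n = 143·1506/3945 = 54.5901
Stratum 2 (Rural): n = 5608; a·d/n = 1078·2112/5608 = 405.9800; b·c/n = 746·1672/5608 = 222.4165
OR_MH = (331.6844 + 405.9800) / (54.5901 + 222.4165) = 737.6644 / 277.0067 = 2.66298

2.66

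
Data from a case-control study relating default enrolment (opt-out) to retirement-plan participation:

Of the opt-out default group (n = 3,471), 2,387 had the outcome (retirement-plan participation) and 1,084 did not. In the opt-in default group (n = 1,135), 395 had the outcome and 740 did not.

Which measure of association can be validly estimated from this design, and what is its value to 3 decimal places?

4.125

From the description: a = 2387, b = 1084, c = 395, d = 740.
This is a case-control study: participants were sampled on outcome status, so risks in the source population cannot be estimated directly — relative risk is not valid here. The odds ratio is the appropriate measure.
OR = (a·d)/(b·c) = (2387 × 740) / (1084 × 395) = 1766380 / 428180 = 4.12532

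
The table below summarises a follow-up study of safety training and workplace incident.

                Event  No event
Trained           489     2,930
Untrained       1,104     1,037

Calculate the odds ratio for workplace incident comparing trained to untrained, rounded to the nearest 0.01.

0.16

Cells: a = 489, b = 2930, c = 1104, d = 1037.
OR = (a·d)/(b·c) = (489 × 1037) / (2930 × 1104) = 507093 / 3234720 = 0.15677
Exposure is associated with lower odds of workplace incident (OR = 0.16 < 1).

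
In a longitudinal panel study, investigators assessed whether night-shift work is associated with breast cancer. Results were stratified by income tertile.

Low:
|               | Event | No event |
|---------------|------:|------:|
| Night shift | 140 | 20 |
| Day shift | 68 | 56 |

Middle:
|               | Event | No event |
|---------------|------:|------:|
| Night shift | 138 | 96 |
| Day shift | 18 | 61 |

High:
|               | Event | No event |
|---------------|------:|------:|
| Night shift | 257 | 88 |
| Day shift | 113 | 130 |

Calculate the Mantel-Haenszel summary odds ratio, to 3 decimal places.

OR_MH = Σ(aᵢdᵢ/nᵢ) / Σ(bᵢcᵢ/nᵢ), where nᵢ is the stratum total.
Stratum 1 (Low): n = 284; a·d/n = 140·56/284 = 27.6056; b·c/n = 20·68/284 = 4.7887
Stratum 2 (Middle): n = 313; a·d/n = 138·61/313 = 26.8946; b·c/n = 96·18/313 = 5.5208
Stratum 3 (High): n = 588; a·d/n = 257·130/588 = 56.8197; b·c/n = 88·113/588 = 16.9116
OR_MH = (27.6056 + 26.8946 + 56.8197) / (4.7887 + 5.5208 + 16.9116) = 111.3199 / 27.2211 = 4.08948

4.089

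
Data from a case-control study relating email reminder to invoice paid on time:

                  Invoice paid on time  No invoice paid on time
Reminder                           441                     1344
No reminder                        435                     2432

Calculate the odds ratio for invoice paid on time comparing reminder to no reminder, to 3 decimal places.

Cells: a = 441, b = 1344, c = 435, d = 2432.
OR = (a·d)/(b·c) = (441 × 2432) / (1344 × 435) = 1072512 / 584640 = 1.83448
The odds of invoice paid on time are about 1.83 times as high in the reminder group.

1.834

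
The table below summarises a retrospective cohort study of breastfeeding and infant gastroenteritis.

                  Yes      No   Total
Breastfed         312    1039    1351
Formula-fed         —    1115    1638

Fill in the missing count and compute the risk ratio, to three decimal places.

0.723

The missing cell is in the unexposed row: 1638 − 1115 = 523.
So a = 312, b = 1039, c = 523, d = 1115.
RR = [a/(a+b)] / [c/(c+d)] = (312/1351) / (523/1638) = 0.23094/0.31929 = 0.72329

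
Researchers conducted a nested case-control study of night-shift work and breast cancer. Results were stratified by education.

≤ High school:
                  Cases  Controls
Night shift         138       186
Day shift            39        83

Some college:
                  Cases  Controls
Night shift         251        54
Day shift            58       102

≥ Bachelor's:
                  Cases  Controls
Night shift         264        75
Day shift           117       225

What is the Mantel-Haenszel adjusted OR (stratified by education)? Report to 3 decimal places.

4.681

OR_MH = Σ(aᵢdᵢ/nᵢ) / Σ(bᵢcᵢ/nᵢ), where nᵢ is the stratum total.
Stratum 1 (≤ High school): n = 446; a·d/n = 138·83/446 = 25.6816; b·c/n = 186·39/446 = 16.2646
Stratum 2 (Some college): n = 465; a·d/n = 251·102/465 = 55.0581; b·c/n = 54·58/465 = 6.7355
Stratum 3 (≥ Bachelor's): n = 681; a·d/n = 264·225/681 = 87.2247; b·c/n = 75·117/681 = 12.8855
OR_MH = (25.6816 + 55.0581 + 87.2247) / (16.2646 + 6.7355 + 12.8855) = 167.9643 / 35.8855 = 4.68056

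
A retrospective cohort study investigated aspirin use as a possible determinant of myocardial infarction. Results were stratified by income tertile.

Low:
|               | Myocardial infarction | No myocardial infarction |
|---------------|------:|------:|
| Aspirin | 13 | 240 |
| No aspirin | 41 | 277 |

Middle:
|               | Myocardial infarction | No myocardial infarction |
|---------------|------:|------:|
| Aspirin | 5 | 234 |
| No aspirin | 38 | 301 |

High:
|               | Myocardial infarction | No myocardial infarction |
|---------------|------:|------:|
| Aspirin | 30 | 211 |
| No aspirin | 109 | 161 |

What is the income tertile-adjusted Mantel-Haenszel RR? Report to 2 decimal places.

0.31

RR_MH = Σ(aᵢ·n₀ᵢ/nᵢ) / Σ(cᵢ·n₁ᵢ/nᵢ), with n₁ᵢ = aᵢ+bᵢ (exposed), n₀ᵢ = cᵢ+dᵢ (unexposed), nᵢ = n₁ᵢ+n₀ᵢ.
Stratum 1 (Low): n₁ = 253, n₀ = 318, n = 571; a·n₀/n = 13·318/571 = 7.2399; c·n₁/n = 41·253/571 = 18.1664
Stratum 2 (Middle): n₁ = 239, n₀ = 339, n = 578; a·n₀/n = 5·339/578 = 2.9325; c·n₁/n = 38·239/578 = 15.7128
Stratum 3 (High): n₁ = 241, n₀ = 270, n = 511; a·n₀/n = 30·270/511 = 15.8513; c·n₁/n = 109·241/511 = 51.4070
RR_MH = (7.2399 + 2.9325 + 15.8513) / (18.1664 + 15.7128 + 51.4070) = 26.0237 / 85.2862 = 0.30513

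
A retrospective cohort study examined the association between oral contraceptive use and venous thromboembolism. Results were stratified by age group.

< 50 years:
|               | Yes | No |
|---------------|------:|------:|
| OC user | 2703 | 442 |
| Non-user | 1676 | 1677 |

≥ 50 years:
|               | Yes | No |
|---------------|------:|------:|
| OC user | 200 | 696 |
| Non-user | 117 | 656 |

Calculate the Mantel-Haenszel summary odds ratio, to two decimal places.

4.77

OR_MH = Σ(aᵢdᵢ/nᵢ) / Σ(bᵢcᵢ/nᵢ), where nᵢ is the stratum total.
Stratum 1 (< 50 years): n = 6498; a·d/n = 2703·1677/6498 = 697.5886; b·c/n = 442·1676/6498 = 114.0031
Stratum 2 (≥ 50 years): n = 1669; a·d/n = 200·656/1669 = 78.6099; b·c/n = 696·117/1669 = 48.7909
OR_MH = (697.5886 + 78.6099) / (114.0031 + 48.7909) = 776.1986 / 162.7940 = 4.76798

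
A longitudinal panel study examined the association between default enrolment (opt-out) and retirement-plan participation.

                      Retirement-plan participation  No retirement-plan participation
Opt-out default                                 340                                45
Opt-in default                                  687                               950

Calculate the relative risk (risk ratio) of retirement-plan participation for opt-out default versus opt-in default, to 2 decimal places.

Cells: a = 340, b = 45, c = 687, d = 950.
Risk in exposed = 340/385 = 0.88312; risk in unexposed = 687/1637 = 0.41967.
RR = 0.88312 / 0.41967 = 2.10431
The risk among the exposed is 2.10 times that among the unexposed.

2.10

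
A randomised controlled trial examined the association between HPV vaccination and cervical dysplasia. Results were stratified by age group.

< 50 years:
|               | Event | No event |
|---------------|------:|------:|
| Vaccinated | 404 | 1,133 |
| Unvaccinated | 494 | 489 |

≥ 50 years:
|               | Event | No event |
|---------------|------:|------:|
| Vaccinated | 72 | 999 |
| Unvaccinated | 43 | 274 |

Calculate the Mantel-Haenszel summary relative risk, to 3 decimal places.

RR_MH = Σ(aᵢ·n₀ᵢ/nᵢ) / Σ(cᵢ·n₁ᵢ/nᵢ), with n₁ᵢ = aᵢ+bᵢ (exposed), n₀ᵢ = cᵢ+dᵢ (unexposed), nᵢ = n₁ᵢ+n₀ᵢ.
Stratum 1 (< 50 years): n₁ = 1537, n₀ = 983, n = 2520; a·n₀/n = 404·983/2520 = 157.5921; c·n₁/n = 494·1537/2520 = 301.3008
Stratum 2 (≥ 50 years): n₁ = 1071, n₀ = 317, n = 1388; a·n₀/n = 72·317/1388 = 16.4438; c·n₁/n = 43·1071/1388 = 33.1794
RR_MH = (157.5921 + 16.4438) / (301.3008 + 33.1794) = 174.0359 / 334.4802 = 0.52032

0.520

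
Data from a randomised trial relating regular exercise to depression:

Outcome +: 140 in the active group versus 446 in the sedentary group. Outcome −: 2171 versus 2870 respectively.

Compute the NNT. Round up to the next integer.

Risk in treated group = 140/2311 = 0.06058; risk in control = 446/3316 = 0.13450.
Absolute risk reduction = 0.13450 − 0.06058 = 0.07392
NNT = 1 / ARR = 1 / 0.07392 = 13.528 → round up → 14

14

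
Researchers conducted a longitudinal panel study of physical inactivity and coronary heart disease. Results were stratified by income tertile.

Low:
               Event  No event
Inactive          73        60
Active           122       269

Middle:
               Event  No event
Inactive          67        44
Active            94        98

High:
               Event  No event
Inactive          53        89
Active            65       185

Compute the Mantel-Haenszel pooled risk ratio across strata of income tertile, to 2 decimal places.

RR_MH = Σ(aᵢ·n₀ᵢ/nᵢ) / Σ(cᵢ·n₁ᵢ/nᵢ), with n₁ᵢ = aᵢ+bᵢ (exposed), n₀ᵢ = cᵢ+dᵢ (unexposed), nᵢ = n₁ᵢ+n₀ᵢ.
Stratum 1 (Low): n₁ = 133, n₀ = 391, n = 524; a·n₀/n = 73·391/524 = 54.4714; c·n₁/n = 122·133/524 = 30.9656
Stratum 2 (Middle): n₁ = 111, n₀ = 192, n = 303; a·n₀/n = 67·192/303 = 42.4554; c·n₁/n = 94·111/303 = 34.4356
Stratum 3 (High): n₁ = 142, n₀ = 250, n = 392; a·n₀/n = 53·250/392 = 33.8010; c·n₁/n = 65·142/392 = 23.5459
RR_MH = (54.4714 + 42.4554 + 33.8010) / (30.9656 + 34.4356 + 23.5459) = 130.7278 / 88.9472 = 1.46972

1.47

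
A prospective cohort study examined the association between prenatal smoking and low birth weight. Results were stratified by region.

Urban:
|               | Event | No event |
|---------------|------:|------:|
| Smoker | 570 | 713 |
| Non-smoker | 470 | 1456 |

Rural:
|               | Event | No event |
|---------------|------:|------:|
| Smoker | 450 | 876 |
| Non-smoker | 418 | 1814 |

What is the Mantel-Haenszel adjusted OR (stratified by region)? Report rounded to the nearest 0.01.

2.35

OR_MH = Σ(aᵢdᵢ/nᵢ) / Σ(bᵢcᵢ/nᵢ), where nᵢ is the stratum total.
Stratum 1 (Urban): n = 3209; a·d/n = 570·1456/3209 = 258.6226; b·c/n = 713·470/3209 = 104.4282
Stratum 2 (Rural): n = 3558; a·d/n = 450·1814/3558 = 229.4266; b·c/n = 876·418/3558 = 102.9140
OR_MH = (258.6226 + 229.4266) / (104.4282 + 102.9140) = 488.0493 / 207.3422 = 2.35384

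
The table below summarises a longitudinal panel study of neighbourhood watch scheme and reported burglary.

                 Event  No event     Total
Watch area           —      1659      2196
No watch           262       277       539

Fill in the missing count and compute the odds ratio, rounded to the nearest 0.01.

0.34

The missing cell is in the exposed row: 2196 − 1659 = 537.
So a = 537, b = 1659, c = 262, d = 277.
OR = (a·d)/(b·c) = (537 × 277) / (1659 × 262) = 148749 / 434658 = 0.34222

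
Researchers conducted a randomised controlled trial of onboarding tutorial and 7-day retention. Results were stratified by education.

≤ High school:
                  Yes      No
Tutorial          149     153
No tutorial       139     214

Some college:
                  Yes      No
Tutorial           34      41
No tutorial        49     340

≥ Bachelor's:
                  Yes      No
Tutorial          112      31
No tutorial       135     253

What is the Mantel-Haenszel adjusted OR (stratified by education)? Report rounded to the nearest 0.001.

OR_MH = Σ(aᵢdᵢ/nᵢ) / Σ(bᵢcᵢ/nᵢ), where nᵢ is the stratum total.
Stratum 1 (≤ High school): n = 655; a·d/n = 149·214/655 = 48.6809; b·c/n = 153·139/655 = 32.4687
Stratum 2 (Some college): n = 464; a·d/n = 34·340/464 = 24.9138; b·c/n = 41·49/464 = 4.3297
Stratum 3 (≥ Bachelor's): n = 531; a·d/n = 112·253/531 = 53.3635; b·c/n = 31·135/531 = 7.8814
OR_MH = (48.6809 + 24.9138 + 53.3635) / (32.4687 + 4.3297 + 7.8814) = 126.9582 / 44.6798 = 2.84151

2.842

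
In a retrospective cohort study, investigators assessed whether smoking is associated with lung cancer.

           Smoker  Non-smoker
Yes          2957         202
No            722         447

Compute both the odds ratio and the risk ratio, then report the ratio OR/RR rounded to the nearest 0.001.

Reading the table with exposure as columns: a = 2957 (Smoker, case), b = 722 (Smoker, non-case), c = 202 (Non-smoker, case), d = 447.
OR = (2957·447)/(722·202) = 1321779/145844 = 9.06296
Risk in exposed = 2957/3679 = 0.80375; risk in unexposed = 202/649 = 0.31125; RR = 2.58235
OR/RR = 9.06296 / 2.58235 = 3.50958
The outcome is not rare, so the OR lies further from 1 than the RR.

3.510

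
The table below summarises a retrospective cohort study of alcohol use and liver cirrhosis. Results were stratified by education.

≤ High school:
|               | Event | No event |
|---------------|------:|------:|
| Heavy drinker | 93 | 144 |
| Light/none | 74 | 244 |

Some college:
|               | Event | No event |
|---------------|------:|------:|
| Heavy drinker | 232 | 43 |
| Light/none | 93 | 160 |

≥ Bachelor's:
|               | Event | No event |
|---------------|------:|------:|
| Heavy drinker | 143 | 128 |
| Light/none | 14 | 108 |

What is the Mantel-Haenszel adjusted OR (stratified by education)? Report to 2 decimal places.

OR_MH = Σ(aᵢdᵢ/nᵢ) / Σ(bᵢcᵢ/nᵢ), where nᵢ is the stratum total.
Stratum 1 (≤ High school): n = 555; a·d/n = 93·244/555 = 40.8865; b·c/n = 144·74/555 = 19.2000
Stratum 2 (Some college): n = 528; a·d/n = 232·160/528 = 70.3030; b·c/n = 43·93/528 = 7.5739
Stratum 3 (≥ Bachelor's): n = 393; a·d/n = 143·108/393 = 39.2977; b·c/n = 128·14/393 = 4.5598
OR_MH = (40.8865 + 70.3030 + 39.2977) / (19.2000 + 7.5739 + 4.5598) = 150.4872 / 31.3337 = 4.80273

4.80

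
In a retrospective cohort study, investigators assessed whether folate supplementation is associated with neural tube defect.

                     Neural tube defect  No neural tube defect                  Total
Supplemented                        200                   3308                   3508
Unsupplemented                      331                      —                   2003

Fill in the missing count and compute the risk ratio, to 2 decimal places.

0.35

The missing cell is in the unexposed row: 2003 − 331 = 1672.
So a = 200, b = 3308, c = 331, d = 1672.
RR = [a/(a+b)] / [c/(c+d)] = (200/3508) / (331/2003) = 0.05701/0.16525 = 0.34500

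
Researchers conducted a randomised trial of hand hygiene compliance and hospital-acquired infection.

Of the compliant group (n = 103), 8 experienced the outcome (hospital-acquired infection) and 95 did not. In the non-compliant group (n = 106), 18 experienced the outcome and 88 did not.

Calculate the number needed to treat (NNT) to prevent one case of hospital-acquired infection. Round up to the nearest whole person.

Risk in treated group = 8/103 = 0.07767; risk in control = 18/106 = 0.16981.
Absolute risk reduction = 0.16981 − 0.07767 = 0.09214
NNT = 1 / ARR = 1 / 0.09214 = 10.853 → round up → 11

11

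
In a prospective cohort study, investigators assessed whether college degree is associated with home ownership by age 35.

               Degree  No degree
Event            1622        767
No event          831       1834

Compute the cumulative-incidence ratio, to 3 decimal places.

Reading the table with exposure as columns: a = 1622 (Degree, case), b = 831 (Degree, non-case), c = 767 (No degree, case), d = 1834.
Risk in exposed = 1622/2453 = 0.66123; risk in unexposed = 767/2601 = 0.29489.
RR = 0.66123 / 0.29489 = 2.24232
The risk among the exposed is 2.24 times that among the unexposed.

2.242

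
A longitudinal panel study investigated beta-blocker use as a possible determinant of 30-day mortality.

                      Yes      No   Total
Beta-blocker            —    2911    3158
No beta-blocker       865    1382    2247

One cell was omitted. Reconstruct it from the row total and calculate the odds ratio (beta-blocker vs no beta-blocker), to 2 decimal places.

0.14

The missing cell is in the exposed row: 3158 − 2911 = 247.
So a = 247, b = 2911, c = 865, d = 1382.
OR = (a·d)/(b·c) = (247 × 1382) / (2911 × 865) = 341354 / 2518015 = 0.13556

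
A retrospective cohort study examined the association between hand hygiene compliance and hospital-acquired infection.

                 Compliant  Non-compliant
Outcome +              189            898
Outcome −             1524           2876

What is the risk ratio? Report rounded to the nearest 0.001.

0.464

Reading the table with exposure as columns: a = 189 (Compliant, case), b = 1524 (Compliant, non-case), c = 898 (Non-compliant, case), d = 2876.
Risk in exposed = 189/1713 = 0.11033; risk in unexposed = 898/3774 = 0.23794.
RR = 0.11033 / 0.23794 = 0.46369
The risk is 54% lower among the exposed than among the unexposed.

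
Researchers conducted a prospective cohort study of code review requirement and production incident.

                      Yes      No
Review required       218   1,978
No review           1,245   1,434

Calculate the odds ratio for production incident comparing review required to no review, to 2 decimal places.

Cells: a = 218, b = 1978, c = 1245, d = 1434.
OR = (a·d)/(b·c) = (218 × 1434) / (1978 × 1245) = 312612 / 2462610 = 0.12694
Exposure is associated with lower odds of production incident (OR = 0.13 < 1).

0.13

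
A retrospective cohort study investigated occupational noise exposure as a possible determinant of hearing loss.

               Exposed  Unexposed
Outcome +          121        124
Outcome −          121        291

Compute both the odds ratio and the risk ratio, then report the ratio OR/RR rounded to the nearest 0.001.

1.402

Reading the table with exposure as columns: a = 121 (Exposed, case), b = 121 (Exposed, non-case), c = 124 (Unexposed, case), d = 291.
OR = (121·291)/(121·124) = 35211/15004 = 2.34677
Risk in exposed = 121/242 = 0.50000; risk in unexposed = 124/415 = 0.29880; RR = 1.67339
OR/RR = 2.34677 / 1.67339 = 1.40241
The outcome is not rare, so the OR lies further from 1 than the RR.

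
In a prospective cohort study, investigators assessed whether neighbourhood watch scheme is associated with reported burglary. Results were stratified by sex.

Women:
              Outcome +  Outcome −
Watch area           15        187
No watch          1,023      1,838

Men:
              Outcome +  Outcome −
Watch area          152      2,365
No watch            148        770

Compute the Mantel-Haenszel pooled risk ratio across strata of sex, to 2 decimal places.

RR_MH = Σ(aᵢ·n₀ᵢ/nᵢ) / Σ(cᵢ·n₁ᵢ/nᵢ), with n₁ᵢ = aᵢ+bᵢ (exposed), n₀ᵢ = cᵢ+dᵢ (unexposed), nᵢ = n₁ᵢ+n₀ᵢ.
Stratum 1 (Women): n₁ = 202, n₀ = 2861, n = 3063; a·n₀/n = 15·2861/3063 = 14.0108; c·n₁/n = 1023·202/3063 = 67.4652
Stratum 2 (Men): n₁ = 2517, n₀ = 918, n = 3435; a·n₀/n = 152·918/3435 = 40.6218; c·n₁/n = 148·2517/3435 = 108.4472
RR_MH = (14.0108 + 40.6218) / (67.4652 + 108.4472) = 54.6326 / 175.9124 = 0.31057

0.31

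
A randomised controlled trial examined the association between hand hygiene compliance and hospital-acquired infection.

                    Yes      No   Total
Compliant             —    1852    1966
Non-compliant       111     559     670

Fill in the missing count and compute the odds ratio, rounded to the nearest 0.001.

0.310

The missing cell is in the exposed row: 1966 − 1852 = 114.
So a = 114, b = 1852, c = 111, d = 559.
OR = (a·d)/(b·c) = (114 × 559) / (1852 × 111) = 63726 / 205572 = 0.30999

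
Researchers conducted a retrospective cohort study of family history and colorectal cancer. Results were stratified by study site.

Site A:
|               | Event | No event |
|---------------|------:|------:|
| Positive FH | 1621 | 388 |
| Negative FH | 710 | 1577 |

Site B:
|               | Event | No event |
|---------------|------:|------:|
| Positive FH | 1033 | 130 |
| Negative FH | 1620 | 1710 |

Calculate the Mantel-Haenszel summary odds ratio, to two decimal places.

8.90

OR_MH = Σ(aᵢdᵢ/nᵢ) / Σ(bᵢcᵢ/nᵢ), where nᵢ is the stratum total.
Stratum 1 (Site A): n = 4296; a·d/n = 1621·1577/4296 = 595.0459; b·c/n = 388·710/4296 = 64.1248
Stratum 2 (Site B): n = 4493; a·d/n = 1033·1710/4493 = 393.1516; b·c/n = 130·1620/4493 = 46.8729
OR_MH = (595.0459 + 393.1516) / (64.1248 + 46.8729) = 988.1974 / 110.9977 = 8.90287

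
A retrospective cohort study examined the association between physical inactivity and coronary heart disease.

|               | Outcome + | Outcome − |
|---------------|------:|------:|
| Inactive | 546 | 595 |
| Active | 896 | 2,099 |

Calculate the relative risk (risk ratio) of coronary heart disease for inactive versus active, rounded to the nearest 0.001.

Cells: a = 546, b = 595, c = 896, d = 2099.
Risk in exposed = 546/1141 = 0.47853; risk in unexposed = 896/2995 = 0.29917.
RR = 0.47853 / 0.29917 = 1.59954
The risk among the exposed is 1.60 times that among the unexposed.

1.600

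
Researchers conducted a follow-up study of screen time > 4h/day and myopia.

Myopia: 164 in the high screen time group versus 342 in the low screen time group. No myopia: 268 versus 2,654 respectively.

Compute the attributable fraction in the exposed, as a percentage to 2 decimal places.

From the description: a = 164, b = 268, c = 342, d = 2654.
Risk in exposed = 164/432 = 0.37963; risk in unexposed = 342/2996 = 0.11415.
RR = 0.37963/0.11415 = 3.32564
AR% = (RR − 1)/RR × 100 = (3.32564 − 1)/3.32564 × 100 = 69.9306%

69.93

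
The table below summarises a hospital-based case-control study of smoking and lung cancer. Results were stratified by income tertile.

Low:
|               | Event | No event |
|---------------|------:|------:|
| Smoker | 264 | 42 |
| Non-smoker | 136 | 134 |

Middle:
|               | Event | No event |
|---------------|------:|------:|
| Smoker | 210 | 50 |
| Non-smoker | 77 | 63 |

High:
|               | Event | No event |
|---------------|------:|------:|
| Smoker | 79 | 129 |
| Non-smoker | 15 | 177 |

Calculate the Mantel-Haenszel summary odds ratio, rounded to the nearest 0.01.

5.31

OR_MH = Σ(aᵢdᵢ/nᵢ) / Σ(bᵢcᵢ/nᵢ), where nᵢ is the stratum total.
Stratum 1 (Low): n = 576; a·d/n = 264·134/576 = 61.4167; b·c/n = 42·136/576 = 9.9167
Stratum 2 (Middle): n = 400; a·d/n = 210·63/400 = 33.0750; b·c/n = 50·77/400 = 9.6250
Stratum 3 (High): n = 400; a·d/n = 79·177/400 = 34.9575; b·c/n = 129·15/400 = 4.8375
OR_MH = (61.4167 + 33.0750 + 34.9575) / (9.9167 + 9.6250 + 4.8375) = 129.4492 / 24.3792 = 5.30983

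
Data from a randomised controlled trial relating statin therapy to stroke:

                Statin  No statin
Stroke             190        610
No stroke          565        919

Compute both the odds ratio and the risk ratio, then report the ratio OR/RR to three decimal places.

0.803

Reading the table with exposure as columns: a = 190 (Statin, case), b = 565 (Statin, non-case), c = 610 (No statin, case), d = 919.
OR = (190·919)/(565·610) = 174610/344650 = 0.50663
Risk in exposed = 190/755 = 0.25166; risk in unexposed = 610/1529 = 0.39895; RR = 0.63079
OR/RR = 0.50663 / 0.63079 = 0.80317
The outcome is not rare, so the OR lies further from 1 than the RR.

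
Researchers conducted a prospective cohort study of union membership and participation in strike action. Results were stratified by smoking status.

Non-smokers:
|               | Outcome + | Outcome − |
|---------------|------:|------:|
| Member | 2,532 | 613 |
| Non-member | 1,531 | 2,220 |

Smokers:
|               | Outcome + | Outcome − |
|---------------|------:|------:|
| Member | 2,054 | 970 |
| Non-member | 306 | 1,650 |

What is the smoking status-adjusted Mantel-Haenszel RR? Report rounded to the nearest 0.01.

2.47

RR_MH = Σ(aᵢ·n₀ᵢ/nᵢ) / Σ(cᵢ·n₁ᵢ/nᵢ), with n₁ᵢ = aᵢ+bᵢ (exposed), n₀ᵢ = cᵢ+dᵢ (unexposed), nᵢ = n₁ᵢ+n₀ᵢ.
Stratum 1 (Non-smokers): n₁ = 3145, n₀ = 3751, n = 6896; a·n₀/n = 2532·3751/6896 = 1377.2523; c·n₁/n = 1531·3145/6896 = 698.2301
Stratum 2 (Smokers): n₁ = 3024, n₀ = 1956, n = 4980; a·n₀/n = 2054·1956/4980 = 806.7518; c·n₁/n = 306·3024/4980 = 185.8120
RR_MH = (1377.2523 + 806.7518) / (698.2301 + 185.8120) = 2184.0041 / 884.0422 = 2.47048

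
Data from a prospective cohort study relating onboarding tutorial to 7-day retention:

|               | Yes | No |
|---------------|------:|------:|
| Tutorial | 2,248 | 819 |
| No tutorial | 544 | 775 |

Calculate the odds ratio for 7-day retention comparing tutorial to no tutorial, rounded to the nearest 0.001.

3.910

Cells: a = 2248, b = 819, c = 544, d = 775.
OR = (a·d)/(b·c) = (2248 × 775) / (819 × 544) = 1742200 / 445536 = 3.91035
The odds of 7-day retention are about 3.91 times as high in the tutorial group.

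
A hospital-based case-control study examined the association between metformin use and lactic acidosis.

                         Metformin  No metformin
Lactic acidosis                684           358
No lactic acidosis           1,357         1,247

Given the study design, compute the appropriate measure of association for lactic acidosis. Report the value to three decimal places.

1.756

Reading the table with exposure as columns: a = 684 (Metformin, case), b = 1357 (Metformin, non-case), c = 358 (No metformin, case), d = 1247.
This is a hospital-based case-control study: participants were sampled on outcome status, so risks in the source population cannot be estimated directly — relative risk is not valid here. The odds ratio is the appropriate measure.
OR = (a·d)/(b·c) = (684 × 1247) / (1357 × 358) = 852948 / 485806 = 1.75574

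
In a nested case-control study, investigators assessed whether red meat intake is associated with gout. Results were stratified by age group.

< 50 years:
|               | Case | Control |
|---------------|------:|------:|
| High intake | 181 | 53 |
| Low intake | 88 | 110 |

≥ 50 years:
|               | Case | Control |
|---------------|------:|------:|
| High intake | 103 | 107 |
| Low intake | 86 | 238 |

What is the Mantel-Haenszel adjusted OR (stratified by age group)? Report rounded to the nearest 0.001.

3.282

OR_MH = Σ(aᵢdᵢ/nᵢ) / Σ(bᵢcᵢ/nᵢ), where nᵢ is the stratum total.
Stratum 1 (< 50 years): n = 432; a·d/n = 181·110/432 = 46.0880; b·c/n = 53·88/432 = 10.7963
Stratum 2 (≥ 50 years): n = 534; a·d/n = 103·238/534 = 45.9064; b·c/n = 107·86/534 = 17.2322
OR_MH = (46.0880 + 45.9064) / (10.7963 + 17.2322) = 91.9943 / 28.0285 = 3.28217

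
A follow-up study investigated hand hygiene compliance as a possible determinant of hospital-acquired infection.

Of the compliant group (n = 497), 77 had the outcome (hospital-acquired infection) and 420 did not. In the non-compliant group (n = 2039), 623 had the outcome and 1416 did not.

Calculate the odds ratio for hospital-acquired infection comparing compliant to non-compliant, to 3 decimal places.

0.417

From the description: a = 77, b = 420, c = 623, d = 1416.
OR = (a·d)/(b·c) = (77 × 1416) / (420 × 623) = 109032 / 261660 = 0.41669
Exposure is associated with lower odds of hospital-acquired infection (OR = 0.42 < 1).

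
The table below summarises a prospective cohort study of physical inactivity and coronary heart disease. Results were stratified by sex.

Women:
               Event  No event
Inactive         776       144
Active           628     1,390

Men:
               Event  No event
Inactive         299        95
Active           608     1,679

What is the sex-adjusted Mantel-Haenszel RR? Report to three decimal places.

2.755

RR_MH = Σ(aᵢ·n₀ᵢ/nᵢ) / Σ(cᵢ·n₁ᵢ/nᵢ), with n₁ᵢ = aᵢ+bᵢ (exposed), n₀ᵢ = cᵢ+dᵢ (unexposed), nᵢ = n₁ᵢ+n₀ᵢ.
Stratum 1 (Women): n₁ = 920, n₀ = 2018, n = 2938; a·n₀/n = 776·2018/2938 = 533.0048; c·n₁/n = 628·920/2938 = 196.6508
Stratum 2 (Men): n₁ = 394, n₀ = 2287, n = 2681; a·n₀/n = 299·2287/2681 = 255.0589; c·n₁/n = 608·394/2681 = 89.3517
RR_MH = (533.0048 + 255.0589) / (196.6508 + 89.3517) = 788.0637 / 286.0025 = 2.75544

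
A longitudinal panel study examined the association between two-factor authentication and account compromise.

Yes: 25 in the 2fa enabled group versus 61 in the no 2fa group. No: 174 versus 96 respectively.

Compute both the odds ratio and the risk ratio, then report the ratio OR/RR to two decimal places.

0.70

From the description: a = 25, b = 174, c = 61, d = 96.
OR = (25·96)/(174·61) = 2400/10614 = 0.22612
Risk in exposed = 25/199 = 0.12563; risk in unexposed = 61/157 = 0.38854; RR = 0.32334
OR/RR = 0.22612 / 0.32334 = 0.69932
The outcome is not rare, so the OR lies further from 1 than the RR.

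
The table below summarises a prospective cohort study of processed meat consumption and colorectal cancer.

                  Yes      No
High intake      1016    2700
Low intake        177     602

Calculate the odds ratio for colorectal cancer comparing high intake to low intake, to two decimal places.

Cells: a = 1016, b = 2700, c = 177, d = 602.
OR = (a·d)/(b·c) = (1016 × 602) / (2700 × 177) = 611632 / 477900 = 1.27983
The odds of colorectal cancer are about 1.28 times as high in the high intake group.

1.28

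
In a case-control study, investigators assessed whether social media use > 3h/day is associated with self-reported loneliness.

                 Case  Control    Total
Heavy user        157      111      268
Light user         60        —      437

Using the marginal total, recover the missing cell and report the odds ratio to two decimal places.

The missing cell is in the unexposed row: 437 − 60 = 377.
So a = 157, b = 111, c = 60, d = 377.
OR = (a·d)/(b·c) = (157 × 377) / (111 × 60) = 59189 / 6660 = 8.88724

8.89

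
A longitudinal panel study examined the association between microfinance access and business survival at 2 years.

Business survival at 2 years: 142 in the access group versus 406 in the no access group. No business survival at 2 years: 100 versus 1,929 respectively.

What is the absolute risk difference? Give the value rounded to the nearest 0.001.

0.413

From the description: a = 142, b = 100, c = 406, d = 1929.
Risk in exposed = 142/242 = 0.586777; risk in unexposed = 406/2335 = 0.173876.
Risk difference = 0.586777 − 0.173876 = 0.412901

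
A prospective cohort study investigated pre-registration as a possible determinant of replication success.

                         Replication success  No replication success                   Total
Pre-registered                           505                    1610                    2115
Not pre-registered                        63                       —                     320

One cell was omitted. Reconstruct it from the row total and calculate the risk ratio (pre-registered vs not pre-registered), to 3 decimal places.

The missing cell is in the unexposed row: 320 − 63 = 257.
So a = 505, b = 1610, c = 63, d = 257.
RR = [a/(a+b)] / [c/(c+d)] = (505/2115) / (63/320) = 0.23877/0.19687 = 1.21280

1.213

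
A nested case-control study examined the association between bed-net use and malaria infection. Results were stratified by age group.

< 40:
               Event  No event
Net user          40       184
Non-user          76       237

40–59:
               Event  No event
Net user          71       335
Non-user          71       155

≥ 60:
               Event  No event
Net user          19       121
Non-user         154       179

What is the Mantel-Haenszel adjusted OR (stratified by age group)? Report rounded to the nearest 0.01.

0.41

OR_MH = Σ(aᵢdᵢ/nᵢ) / Σ(bᵢcᵢ/nᵢ), where nᵢ is the stratum total.
Stratum 1 (< 40): n = 537; a·d/n = 40·237/537 = 17.6536; b·c/n = 184·76/537 = 26.0410
Stratum 2 (40–59): n = 632; a·d/n = 71·155/632 = 17.4130; b·c/n = 335·71/632 = 37.6345
Stratum 3 (≥ 60): n = 473; a·d/n = 19·179/473 = 7.1903; b·c/n = 121·154/473 = 39.3953
OR_MH = (17.6536 + 17.4130 + 7.1903) / (26.0410 + 37.6345 + 39.3953) = 42.2569 / 103.0708 = 0.40998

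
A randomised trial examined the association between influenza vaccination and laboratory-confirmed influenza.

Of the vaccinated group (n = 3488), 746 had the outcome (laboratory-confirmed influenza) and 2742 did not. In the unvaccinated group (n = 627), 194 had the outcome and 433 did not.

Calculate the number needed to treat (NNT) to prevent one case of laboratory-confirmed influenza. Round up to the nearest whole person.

Risk in treated group = 746/3488 = 0.21388; risk in control = 194/627 = 0.30941.
Absolute risk reduction = 0.30941 − 0.21388 = 0.09553
NNT = 1 / ARR = 1 / 0.09553 = 10.468 → round up → 11

11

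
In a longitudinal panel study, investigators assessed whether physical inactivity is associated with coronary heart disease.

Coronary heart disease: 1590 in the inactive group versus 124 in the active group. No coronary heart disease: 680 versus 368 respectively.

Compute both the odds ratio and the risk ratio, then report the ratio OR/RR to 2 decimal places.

From the description: a = 1590, b = 680, c = 124, d = 368.
OR = (1590·368)/(680·124) = 585120/84320 = 6.93928
Risk in exposed = 1590/2270 = 0.70044; risk in unexposed = 124/492 = 0.25203; RR = 2.77917
OR/RR = 6.93928 / 2.77917 = 2.49689
The outcome is not rare, so the OR lies further from 1 than the RR.

2.50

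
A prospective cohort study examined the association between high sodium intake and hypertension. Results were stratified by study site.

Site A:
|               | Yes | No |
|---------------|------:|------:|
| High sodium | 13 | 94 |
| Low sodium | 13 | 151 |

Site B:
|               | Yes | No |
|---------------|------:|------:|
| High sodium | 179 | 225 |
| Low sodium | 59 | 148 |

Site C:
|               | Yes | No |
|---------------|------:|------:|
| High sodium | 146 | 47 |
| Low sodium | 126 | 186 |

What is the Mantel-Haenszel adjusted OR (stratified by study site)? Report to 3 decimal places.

OR_MH = Σ(aᵢdᵢ/nᵢ) / Σ(bᵢcᵢ/nᵢ), where nᵢ is the stratum total.
Stratum 1 (Site A): n = 271; a·d/n = 13·151/271 = 7.2435; b·c/n = 94·13/271 = 4.5092
Stratum 2 (Site B): n = 611; a·d/n = 179·148/611 = 43.3584; b·c/n = 225·59/611 = 21.7267
Stratum 3 (Site C): n = 505; a·d/n = 146·186/505 = 53.7743; b·c/n = 47·126/505 = 11.7267
OR_MH = (7.2435 + 43.3584 + 53.7743) / (4.5092 + 21.7267 + 11.7267) = 104.3762 / 37.9626 = 2.74945

2.749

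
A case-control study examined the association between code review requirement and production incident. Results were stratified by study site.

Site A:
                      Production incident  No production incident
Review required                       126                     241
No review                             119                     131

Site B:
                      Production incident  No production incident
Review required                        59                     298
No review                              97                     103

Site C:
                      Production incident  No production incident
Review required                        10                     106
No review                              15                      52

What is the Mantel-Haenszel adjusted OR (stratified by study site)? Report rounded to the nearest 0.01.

OR_MH = Σ(aᵢdᵢ/nᵢ) / Σ(bᵢcᵢ/nᵢ), where nᵢ is the stratum total.
Stratum 1 (Site A): n = 617; a·d/n = 126·131/617 = 26.7520; b·c/n = 241·119/617 = 46.4814
Stratum 2 (Site B): n = 557; a·d/n = 59·103/557 = 10.9102; b·c/n = 298·97/557 = 51.8959
Stratum 3 (Site C): n = 183; a·d/n = 10·52/183 = 2.8415; b·c/n = 106·15/183 = 8.6885
OR_MH = (26.7520 + 10.9102 + 2.8415) / (46.4814 + 51.8959 + 8.6885) = 40.5038 / 107.0658 = 0.37831

0.38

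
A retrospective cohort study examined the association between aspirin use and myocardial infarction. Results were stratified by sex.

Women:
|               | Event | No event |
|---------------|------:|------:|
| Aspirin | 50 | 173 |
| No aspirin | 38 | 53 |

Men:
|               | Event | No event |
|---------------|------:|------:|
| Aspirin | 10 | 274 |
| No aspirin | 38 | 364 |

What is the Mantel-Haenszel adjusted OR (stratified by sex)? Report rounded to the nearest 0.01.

0.38

OR_MH = Σ(aᵢdᵢ/nᵢ) / Σ(bᵢcᵢ/nᵢ), where nᵢ is the stratum total.
Stratum 1 (Women): n = 314; a·d/n = 50·53/314 = 8.4395; b·c/n = 173·38/314 = 20.9363
Stratum 2 (Men): n = 686; a·d/n = 10·364/686 = 5.3061; b·c/n = 274·38/686 = 15.1778
OR_MH = (8.4395 + 5.3061) / (20.9363 + 15.1778) = 13.7456 / 36.1141 = 0.38062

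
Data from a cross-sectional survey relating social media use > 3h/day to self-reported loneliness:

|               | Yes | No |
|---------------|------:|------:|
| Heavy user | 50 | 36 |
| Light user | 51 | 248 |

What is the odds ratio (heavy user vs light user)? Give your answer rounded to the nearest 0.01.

Cells: a = 50, b = 36, c = 51, d = 248.
OR = (a·d)/(b·c) = (50 × 248) / (36 × 51) = 12400 / 1836 = 6.75381
The odds of self-reported loneliness are about 6.75 times as high in the heavy user group.

6.75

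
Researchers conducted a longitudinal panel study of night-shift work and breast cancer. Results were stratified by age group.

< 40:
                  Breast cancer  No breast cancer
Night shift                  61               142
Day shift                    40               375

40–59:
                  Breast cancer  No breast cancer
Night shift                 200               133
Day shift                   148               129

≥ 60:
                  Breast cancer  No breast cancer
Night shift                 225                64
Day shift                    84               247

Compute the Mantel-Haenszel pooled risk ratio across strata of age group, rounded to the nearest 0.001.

1.893

RR_MH = Σ(aᵢ·n₀ᵢ/nᵢ) / Σ(cᵢ·n₁ᵢ/nᵢ), with n₁ᵢ = aᵢ+bᵢ (exposed), n₀ᵢ = cᵢ+dᵢ (unexposed), nᵢ = n₁ᵢ+n₀ᵢ.
Stratum 1 (< 40): n₁ = 203, n₀ = 415, n = 618; a·n₀/n = 61·415/618 = 40.9628; c·n₁/n = 40·203/618 = 13.1392
Stratum 2 (40–59): n₁ = 333, n₀ = 277, n = 610; a·n₀/n = 200·277/610 = 90.8197; c·n₁/n = 148·333/610 = 80.7934
Stratum 3 (≥ 60): n₁ = 289, n₀ = 331, n = 620; a·n₀/n = 225·331/620 = 120.1210; c·n₁/n = 84·289/620 = 39.1548
RR_MH = (40.9628 + 90.8197 + 120.1210) / (13.1392 + 80.7934 + 39.1548) = 251.9034 / 133.0874 = 1.89277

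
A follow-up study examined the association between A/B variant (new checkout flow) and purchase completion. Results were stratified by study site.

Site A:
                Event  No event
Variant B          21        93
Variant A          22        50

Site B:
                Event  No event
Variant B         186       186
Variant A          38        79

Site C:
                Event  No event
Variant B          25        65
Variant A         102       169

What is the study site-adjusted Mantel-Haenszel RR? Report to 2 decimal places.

RR_MH = Σ(aᵢ·n₀ᵢ/nᵢ) / Σ(cᵢ·n₁ᵢ/nᵢ), with n₁ᵢ = aᵢ+bᵢ (exposed), n₀ᵢ = cᵢ+dᵢ (unexposed), nᵢ = n₁ᵢ+n₀ᵢ.
Stratum 1 (Site A): n₁ = 114, n₀ = 72, n = 186; a·n₀/n = 21·72/186 = 8.1290; c·n₁/n = 22·114/186 = 13.4839
Stratum 2 (Site B): n₁ = 372, n₀ = 117, n = 489; a·n₀/n = 186·117/489 = 44.5031; c·n₁/n = 38·372/489 = 28.9080
Stratum 3 (Site C): n₁ = 90, n₀ = 271, n = 361; a·n₀/n = 25·271/361 = 18.7673; c·n₁/n = 102·90/361 = 25.4294
RR_MH = (8.1290 + 44.5031 + 18.7673) / (13.4839 + 28.9080 + 25.4294) = 71.3994 / 67.8212 = 1.05276

1.05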